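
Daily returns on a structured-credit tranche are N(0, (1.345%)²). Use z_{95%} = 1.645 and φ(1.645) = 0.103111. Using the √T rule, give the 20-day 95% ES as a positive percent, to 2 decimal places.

σ_{20d} = 1.345% × √20 = 6.015%.
ES multiplier = φ(z)/(1−α) = 0.103111/0.05 = 2.062.
ES = 6.015% × 2.062 = 12.403%.

12.40%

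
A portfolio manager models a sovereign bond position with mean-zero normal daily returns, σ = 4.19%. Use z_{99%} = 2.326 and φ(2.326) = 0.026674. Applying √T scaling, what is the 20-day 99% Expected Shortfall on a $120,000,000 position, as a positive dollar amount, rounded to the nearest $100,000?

σ_{20d} = 4.19% × √20 = 18.738%.
ES multiplier = φ(z)/(1−α) = 0.026674/0.01 = 2.667.
ES = 18.738% × 2.667 = 49.974%; on $120,000,000: $59,968,800.

$60,000,000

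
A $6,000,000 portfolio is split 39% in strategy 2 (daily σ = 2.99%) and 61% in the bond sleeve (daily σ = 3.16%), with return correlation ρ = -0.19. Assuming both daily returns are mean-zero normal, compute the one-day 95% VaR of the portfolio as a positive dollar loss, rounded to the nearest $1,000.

σ_p² = 0.39²·2.99² + 0.61²·3.16² + 2·-0.19·0.39·0.61·2.99·3.16 = 4.2213 (%²).
σ_p = √4.2213 = 2.055%.
At 95%, z = 1.645.
VaR = 1.645 × 2.055% = 3.380%; on $6,000,000 that is $202,800.

$203,000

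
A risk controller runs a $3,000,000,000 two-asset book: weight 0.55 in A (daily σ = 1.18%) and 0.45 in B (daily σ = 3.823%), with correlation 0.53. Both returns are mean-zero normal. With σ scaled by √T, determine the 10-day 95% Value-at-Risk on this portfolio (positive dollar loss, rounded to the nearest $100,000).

σ_p = √(0.55²·1.18² + 0.45²·3.823² + 2·0.53·0.55·0.45·1.18·3.823) = 2.136%.
σ_{10d} = 2.136% × √10 = 6.755%.
z(95%) = 1.645.
VaR = 1.645 × 6.755% = 11.112%; on $3,000,000,000 that is $333,360,000.

$333,400,000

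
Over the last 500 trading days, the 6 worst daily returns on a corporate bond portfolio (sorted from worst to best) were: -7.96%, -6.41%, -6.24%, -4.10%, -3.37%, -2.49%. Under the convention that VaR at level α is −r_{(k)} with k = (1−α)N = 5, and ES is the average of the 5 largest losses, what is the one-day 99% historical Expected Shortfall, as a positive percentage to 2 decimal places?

5.62%

The 5 worst returns sum to -28.08%.
ES = −(-28.08%) / 5 = 5.616% ≈ 5.62%.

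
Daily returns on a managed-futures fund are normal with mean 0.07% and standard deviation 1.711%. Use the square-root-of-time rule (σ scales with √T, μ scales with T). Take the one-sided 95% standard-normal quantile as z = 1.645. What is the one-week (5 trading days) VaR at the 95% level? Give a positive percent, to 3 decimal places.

σ_{5d} = 1.711% × √5 = 3.826%; μ_{5d} = 5 × 0.07% = 0.350%.
VaR = −(0.350%) + 1.645 × 3.826% = 5.944%.

5.944%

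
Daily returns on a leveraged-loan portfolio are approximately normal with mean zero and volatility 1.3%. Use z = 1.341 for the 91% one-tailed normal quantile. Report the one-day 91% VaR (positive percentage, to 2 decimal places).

1.74%

VaR = z·σ = 1.341 × 1.3% = 1.743%.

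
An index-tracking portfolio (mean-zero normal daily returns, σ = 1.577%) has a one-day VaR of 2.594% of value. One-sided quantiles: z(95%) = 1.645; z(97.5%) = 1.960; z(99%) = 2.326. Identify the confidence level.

95%

Implied z = VaR/σ = 2.594 / 1.577 = 1.645.
This matches z(95%) = 1.645.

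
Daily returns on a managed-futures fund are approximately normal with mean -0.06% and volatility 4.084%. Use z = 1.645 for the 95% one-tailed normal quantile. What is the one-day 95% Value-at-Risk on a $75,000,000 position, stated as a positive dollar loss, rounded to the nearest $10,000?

VaR = −μ + z·σ = −(-0.06%) + 1.645 × 4.084% = 6.778%.
On $75,000,000: 0.06778 × $75,000,000 = $5,083,500.

$5,080,000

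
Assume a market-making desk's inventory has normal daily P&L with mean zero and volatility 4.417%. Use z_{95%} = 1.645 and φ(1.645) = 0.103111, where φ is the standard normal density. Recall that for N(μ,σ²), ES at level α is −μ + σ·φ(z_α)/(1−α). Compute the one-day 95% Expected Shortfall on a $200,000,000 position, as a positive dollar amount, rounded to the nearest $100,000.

$18,200,000

Tail multiplier: φ(z)/(1−α) = 0.103111 / 0.05 = 2.062.
ES = 4.417% × 2.062 = 9.108%.
On $200,000,000: 0.09108 × $200,000,000 = $18,216,000.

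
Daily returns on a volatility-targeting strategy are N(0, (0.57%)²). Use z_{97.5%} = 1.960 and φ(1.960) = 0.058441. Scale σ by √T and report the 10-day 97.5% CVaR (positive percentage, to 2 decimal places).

4.21%

σ_{10d} = 0.57% × √10 = 1.802%.
ES multiplier = φ(z)/(1−α) = 0.058441/0.025 = 2.338.
ES = 1.802% × 2.338 = 4.213%.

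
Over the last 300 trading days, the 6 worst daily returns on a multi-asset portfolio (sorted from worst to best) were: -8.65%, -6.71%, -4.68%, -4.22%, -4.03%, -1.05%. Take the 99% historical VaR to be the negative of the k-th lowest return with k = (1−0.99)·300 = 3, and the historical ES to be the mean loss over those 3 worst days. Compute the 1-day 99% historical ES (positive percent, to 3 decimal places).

6.680%

The 3 worst returns sum to -20.04%.
ES = −(-20.04%) / 3 = 6.68% ≈ 6.680%.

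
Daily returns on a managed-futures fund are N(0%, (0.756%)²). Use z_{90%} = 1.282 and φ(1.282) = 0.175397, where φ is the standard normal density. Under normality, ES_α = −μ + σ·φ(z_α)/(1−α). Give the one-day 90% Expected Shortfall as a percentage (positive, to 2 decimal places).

Tail multiplier: φ(z)/(1−α) = 0.175397 / 0.1 = 1.754.
ES = 0.756% × 1.754 = 1.326%.

1.33%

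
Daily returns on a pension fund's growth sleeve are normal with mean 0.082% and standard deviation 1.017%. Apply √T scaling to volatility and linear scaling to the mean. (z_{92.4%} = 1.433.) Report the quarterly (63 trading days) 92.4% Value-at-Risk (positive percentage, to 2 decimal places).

σ_{63d} = 1.017% × √63 = 8.072%; μ_{63d} = 63 × 0.082% = 5.166%.
VaR = −(5.166%) + 1.433 × 8.072% = 6.401%.

6.40%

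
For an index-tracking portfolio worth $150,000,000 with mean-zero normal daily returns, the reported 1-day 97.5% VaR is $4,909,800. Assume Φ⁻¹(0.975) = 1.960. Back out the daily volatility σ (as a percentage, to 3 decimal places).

VaR as a fraction: $4,909,800 / $150,000,000 = 3.273%.
σ = VaR / z = 3.273% / 1.960 = 1.670%.

1.670%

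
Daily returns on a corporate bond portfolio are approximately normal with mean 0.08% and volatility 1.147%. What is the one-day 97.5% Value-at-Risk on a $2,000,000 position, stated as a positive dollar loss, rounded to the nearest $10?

At 97.5% one-sided, z = 1.960.
VaR = −μ + z·σ = −(0.08%) + 1.960 × 1.147% = 2.168%.
On $2,000,000: 0.02168 × $2,000,000 = $43,360.

$43,360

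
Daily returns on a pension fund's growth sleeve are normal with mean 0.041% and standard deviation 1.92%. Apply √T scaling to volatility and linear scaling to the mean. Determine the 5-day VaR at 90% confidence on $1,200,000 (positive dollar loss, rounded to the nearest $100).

$63,600

At 90%, z = 1.282.
σ_{5d} = 1.92% × √5 = 4.293%; μ_{5d} = 5 × 0.041% = 0.205%.
VaR = −(0.205%) + 1.282 × 4.293% = 5.299%.
On $1,200,000: 0.05299 × $1,200,000 = $63,588.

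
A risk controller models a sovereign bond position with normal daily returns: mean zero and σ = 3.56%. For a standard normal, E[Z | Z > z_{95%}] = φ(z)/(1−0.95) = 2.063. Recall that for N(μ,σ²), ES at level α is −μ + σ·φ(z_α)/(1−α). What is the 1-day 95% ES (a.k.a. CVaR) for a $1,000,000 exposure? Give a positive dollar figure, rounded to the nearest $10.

$73,440

ES = 3.56% × 2.063 = 7.344%.
On $1,000,000: 0.07344 × $1,000,000 = $73,440.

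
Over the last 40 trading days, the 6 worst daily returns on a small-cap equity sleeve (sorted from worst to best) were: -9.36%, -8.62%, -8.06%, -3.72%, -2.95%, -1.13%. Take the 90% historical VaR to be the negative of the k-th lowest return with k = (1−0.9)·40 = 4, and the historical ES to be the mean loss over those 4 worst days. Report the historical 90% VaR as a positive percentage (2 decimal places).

3.72%

k = 4; the 4th lowest return is -3.72%, so VaR = 3.72%.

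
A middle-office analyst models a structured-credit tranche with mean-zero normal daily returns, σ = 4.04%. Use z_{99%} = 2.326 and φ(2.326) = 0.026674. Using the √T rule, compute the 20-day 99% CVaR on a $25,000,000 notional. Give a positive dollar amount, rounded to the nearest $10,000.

σ_{20d} = 4.04% × √20 = 18.067%.
ES multiplier = φ(z)/(1−α) = 0.026674/0.01 = 2.667.
ES = 18.067% × 2.667 = 48.185%; on $25,000,000: $12,046,250.

$12,050,000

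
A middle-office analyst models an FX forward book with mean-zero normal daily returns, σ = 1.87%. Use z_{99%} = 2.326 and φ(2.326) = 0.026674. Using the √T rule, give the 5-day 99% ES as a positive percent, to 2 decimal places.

11.15%

σ_{5d} = 1.87% × √5 = 4.181%.
ES multiplier = φ(z)/(1−α) = 0.026674/0.01 = 2.667.
ES = 4.181% × 2.667 = 11.151%.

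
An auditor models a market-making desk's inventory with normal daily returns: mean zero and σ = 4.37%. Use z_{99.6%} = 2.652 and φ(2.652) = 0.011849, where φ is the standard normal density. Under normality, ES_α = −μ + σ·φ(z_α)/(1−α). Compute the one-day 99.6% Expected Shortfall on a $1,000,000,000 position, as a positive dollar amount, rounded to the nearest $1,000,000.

Tail multiplier: φ(z)/(1−α) = 0.011849 / 0.004 = 2.962.
ES = 4.37% × 2.962 = 12.944%.
On $1,000,000,000: 0.12944 × $1,000,000,000 = $129,440,000.

$129,000,000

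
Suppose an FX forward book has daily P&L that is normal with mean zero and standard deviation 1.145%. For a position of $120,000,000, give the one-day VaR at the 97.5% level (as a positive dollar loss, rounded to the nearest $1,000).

At 97.5% one-sided, z = 1.960.
VaR = z·σ = 1.960 × 1.145% = 2.244%.
On $120,000,000: 0.02244 × $120,000,000 = $2,692,800.

$2,693,000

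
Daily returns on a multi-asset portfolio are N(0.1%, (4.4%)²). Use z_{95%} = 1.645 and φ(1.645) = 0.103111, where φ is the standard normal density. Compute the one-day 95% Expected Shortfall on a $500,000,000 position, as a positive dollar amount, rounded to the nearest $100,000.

$44,900,000

Tail multiplier: φ(z)/(1−α) = 0.103111 / 0.05 = 2.062.
ES = −(0.1%) + 4.4% × 2.062 = 8.973%.
On $500,000,000: 0.08973 × $500,000,000 = $44,865,000.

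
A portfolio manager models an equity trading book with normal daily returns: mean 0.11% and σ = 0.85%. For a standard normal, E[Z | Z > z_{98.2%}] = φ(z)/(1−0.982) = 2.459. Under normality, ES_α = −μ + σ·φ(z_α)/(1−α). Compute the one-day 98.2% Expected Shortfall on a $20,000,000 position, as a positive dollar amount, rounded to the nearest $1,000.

$396,000

ES = −(0.11%) + 0.85% × 2.459 = 1.980%.
On $20,000,000: 0.01980 × $20,000,000 = $396,000.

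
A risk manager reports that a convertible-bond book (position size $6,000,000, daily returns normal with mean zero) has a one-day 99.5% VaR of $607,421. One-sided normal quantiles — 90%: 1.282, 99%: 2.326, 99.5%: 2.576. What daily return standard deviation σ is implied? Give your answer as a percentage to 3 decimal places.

3.930%

VaR as a fraction: $607,421 / $6,000,000 = 10.124%.
σ = VaR / z = 10.124% / 2.576 = 3.930%.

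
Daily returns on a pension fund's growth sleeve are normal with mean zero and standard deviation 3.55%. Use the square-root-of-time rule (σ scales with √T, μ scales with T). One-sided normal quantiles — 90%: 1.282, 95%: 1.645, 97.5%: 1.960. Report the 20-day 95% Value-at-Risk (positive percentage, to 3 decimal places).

σ_{20d} = 3.55% × √20 = 15.876%.
VaR = 1.645 × 15.876% = 26.116%.

26.116%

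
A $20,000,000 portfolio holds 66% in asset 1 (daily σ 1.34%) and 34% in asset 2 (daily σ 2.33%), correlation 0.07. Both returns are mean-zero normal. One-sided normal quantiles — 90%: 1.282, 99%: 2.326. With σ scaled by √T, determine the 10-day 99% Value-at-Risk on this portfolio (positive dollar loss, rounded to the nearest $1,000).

σ_p = √(0.66²·1.34² + 0.34²·2.33² + 2·0.07·0.66·0.34·1.34·2.33) = 1.228%.
σ_{10d} = 1.228% × √10 = 3.883%.
VaR = 2.326 × 3.883% = 9.032%; on $20,000,000 that is $1,806,400.

$1,806,000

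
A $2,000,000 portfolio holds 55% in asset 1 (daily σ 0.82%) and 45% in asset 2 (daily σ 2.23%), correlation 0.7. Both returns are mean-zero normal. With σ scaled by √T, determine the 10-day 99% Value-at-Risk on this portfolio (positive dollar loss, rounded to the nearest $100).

σ_p = √(0.55²·0.82² + 0.45²·2.23² + 2·0.7·0.55·0.45·0.82·2.23) = 1.358%.
σ_{10d} = 1.358% × √10 = 4.294%.
z(99%) = 2.326.
VaR = 2.326 × 4.294% = 9.988%; on $2,000,000 that is $199,760.

$199,800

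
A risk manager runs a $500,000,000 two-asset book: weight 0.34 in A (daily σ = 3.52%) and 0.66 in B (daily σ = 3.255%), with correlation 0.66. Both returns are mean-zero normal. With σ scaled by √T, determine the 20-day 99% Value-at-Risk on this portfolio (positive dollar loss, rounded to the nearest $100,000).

σ_p = √(0.34²·3.52² + 0.66²·3.255² + 2·0.66·0.34·0.66·3.52·3.255) = 3.073%.
σ_{20d} = 3.073% × √20 = 13.743%.
z(99%) = 2.326.
VaR = 2.326 × 13.743% = 31.966%; on $500,000,000 that is $159,830,000.

$159,800,000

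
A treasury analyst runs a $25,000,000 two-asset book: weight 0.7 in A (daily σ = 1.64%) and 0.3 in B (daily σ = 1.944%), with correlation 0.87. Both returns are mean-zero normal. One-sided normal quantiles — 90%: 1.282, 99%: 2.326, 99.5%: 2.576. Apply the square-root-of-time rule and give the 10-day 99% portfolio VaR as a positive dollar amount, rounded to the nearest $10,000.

$3,090,000

σ_p = √(0.7²·1.64² + 0.3²·1.944² + 2·0.87·0.7·0.3·1.64·1.944) = 1.680%.
σ_{10d} = 1.680% × √10 = 5.313%.
VaR = 2.326 × 5.313% = 12.358%; on $25,000,000 that is $3,089,500.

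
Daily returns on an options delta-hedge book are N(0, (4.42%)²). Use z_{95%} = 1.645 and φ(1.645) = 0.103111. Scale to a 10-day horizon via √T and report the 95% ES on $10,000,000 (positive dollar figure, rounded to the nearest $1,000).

σ_{10d} = 4.42% × √10 = 13.977%.
ES multiplier = φ(z)/(1−α) = 0.103111/0.05 = 2.062.
ES = 13.977% × 2.062 = 28.821%; on $10,000,000: $2,882,100.

$2,882,000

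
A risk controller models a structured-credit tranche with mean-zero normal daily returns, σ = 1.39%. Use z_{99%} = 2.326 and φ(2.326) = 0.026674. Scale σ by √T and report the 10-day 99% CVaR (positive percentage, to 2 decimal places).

11.72%

σ_{10d} = 1.39% × √10 = 4.396%.
ES multiplier = φ(z)/(1−α) = 0.026674/0.01 = 2.667.
ES = 4.396% × 2.667 = 11.724%.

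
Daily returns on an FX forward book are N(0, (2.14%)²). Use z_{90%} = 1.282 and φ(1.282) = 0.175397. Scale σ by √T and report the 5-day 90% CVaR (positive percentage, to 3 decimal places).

8.393%

σ_{5d} = 2.14% × √5 = 4.785%.
ES multiplier = φ(z)/(1−α) = 0.175397/0.1 = 1.754.
ES = 4.785% × 1.754 = 8.393%.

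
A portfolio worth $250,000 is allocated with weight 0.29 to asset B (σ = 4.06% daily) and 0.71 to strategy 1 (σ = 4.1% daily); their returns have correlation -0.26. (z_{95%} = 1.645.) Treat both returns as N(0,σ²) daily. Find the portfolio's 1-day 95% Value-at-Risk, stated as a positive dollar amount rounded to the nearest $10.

$11,690

σ_p² = 0.29²·4.06² + 0.71²·4.1² + 2·-0.26·0.29·0.71·4.06·4.1 = 8.0779 (%²).
σ_p = √8.0779 = 2.842%.
VaR = 1.645 × 2.842% = 4.675%; on $250,000 that is $11,688.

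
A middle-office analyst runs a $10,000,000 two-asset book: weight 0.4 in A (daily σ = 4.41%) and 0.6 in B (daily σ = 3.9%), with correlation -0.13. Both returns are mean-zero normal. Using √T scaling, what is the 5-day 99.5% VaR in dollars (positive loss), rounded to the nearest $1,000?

$1,579,000

σ_p = √(0.4²·4.41² + 0.6²·3.9² + 2·-0.13·0.4·0.6·4.41·3.9) = 2.741%.
σ_{5d} = 2.741% × √5 = 6.129%.
z(99.5%) = 2.576.
VaR = 2.576 × 6.129% = 15.788%; on $10,000,000 that is $1,578,800.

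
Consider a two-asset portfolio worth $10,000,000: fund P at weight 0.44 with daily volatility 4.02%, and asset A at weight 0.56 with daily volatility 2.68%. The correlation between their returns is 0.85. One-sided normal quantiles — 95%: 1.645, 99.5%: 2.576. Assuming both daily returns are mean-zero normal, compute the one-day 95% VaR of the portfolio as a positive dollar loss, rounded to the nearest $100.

$517,400

σ_p² = 0.44²·4.02² + 0.56²·2.68² + 2·0.85·0.44·0.56·4.02·2.68 = 9.8939 (%²).
σ_p = √9.8939 = 3.145%.
VaR = 1.645 × 3.145% = 5.174%; on $10,000,000 that is $517,400.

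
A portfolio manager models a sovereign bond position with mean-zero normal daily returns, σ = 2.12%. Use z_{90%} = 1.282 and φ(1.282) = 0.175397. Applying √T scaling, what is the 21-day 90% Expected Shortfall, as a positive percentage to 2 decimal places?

σ_{21d} = 2.12% × √21 = 9.715%.
ES multiplier = φ(z)/(1−α) = 0.175397/0.1 = 1.754.
ES = 9.715% × 1.754 = 17.040%.

17.04%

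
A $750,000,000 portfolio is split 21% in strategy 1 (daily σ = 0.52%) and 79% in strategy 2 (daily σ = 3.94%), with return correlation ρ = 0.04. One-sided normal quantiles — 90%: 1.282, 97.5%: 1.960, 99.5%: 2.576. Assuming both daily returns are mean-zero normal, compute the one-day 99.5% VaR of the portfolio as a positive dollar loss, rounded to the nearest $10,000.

σ_p² = 0.21²·0.52² + 0.79²·3.94² + 2·0.04·0.21·0.79·0.52·3.94 = 9.7274 (%²).
σ_p = √9.7274 = 3.119%.
VaR = 2.576 × 3.119% = 8.035%; on $750,000,000 that is $60,262,500.

$60,260,000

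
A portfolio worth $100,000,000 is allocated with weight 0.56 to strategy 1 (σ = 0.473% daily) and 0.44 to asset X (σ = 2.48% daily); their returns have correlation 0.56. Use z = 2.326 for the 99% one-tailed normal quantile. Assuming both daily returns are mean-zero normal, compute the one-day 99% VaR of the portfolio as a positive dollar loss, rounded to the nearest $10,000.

$2,930,000

σ_p² = 0.56²·0.473² + 0.44²·2.48² + 2·0.56·0.56·0.44·0.473·2.48 = 1.5846 (%²).
σ_p = √1.5846 = 1.259%.
VaR = 2.326 × 1.259% = 2.928%; on $100,000,000 that is $2,928,000.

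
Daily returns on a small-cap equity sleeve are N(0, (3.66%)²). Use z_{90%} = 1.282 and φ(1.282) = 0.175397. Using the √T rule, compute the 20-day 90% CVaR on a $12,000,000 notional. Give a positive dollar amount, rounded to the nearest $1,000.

$3,445,000

σ_{20d} = 3.66% × √20 = 16.368%.
ES multiplier = φ(z)/(1−α) = 0.175397/0.1 = 1.754.
ES = 16.368% × 1.754 = 28.709%; on $12,000,000: $3,445,080.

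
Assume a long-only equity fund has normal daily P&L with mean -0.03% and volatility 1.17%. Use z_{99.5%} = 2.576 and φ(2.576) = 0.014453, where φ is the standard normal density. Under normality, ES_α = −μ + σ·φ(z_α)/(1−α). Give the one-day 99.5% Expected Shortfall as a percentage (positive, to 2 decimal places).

3.41%

Tail multiplier: φ(z)/(1−α) = 0.014453 / 0.005 = 2.891.
ES = −(-0.03%) + 1.17% × 2.891 = 3.412%.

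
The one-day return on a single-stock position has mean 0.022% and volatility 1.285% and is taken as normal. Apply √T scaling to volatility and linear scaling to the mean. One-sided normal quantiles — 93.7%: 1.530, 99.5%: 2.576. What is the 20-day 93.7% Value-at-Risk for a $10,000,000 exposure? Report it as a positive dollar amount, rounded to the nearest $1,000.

σ_{20d} = 1.285% × √20 = 5.747%; μ_{20d} = 20 × 0.022% = 0.440%.
VaR = −(0.440%) + 1.530 × 5.747% = 8.353%.
On $10,000,000: 0.08353 × $10,000,000 = $835,300.

$835,000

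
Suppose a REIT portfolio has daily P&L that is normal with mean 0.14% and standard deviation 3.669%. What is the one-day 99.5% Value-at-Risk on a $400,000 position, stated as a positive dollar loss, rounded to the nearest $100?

$37,200

At 99.5% one-sided, z = 2.576.
VaR = −μ + z·σ = −(0.14%) + 2.576 × 3.669% = 9.311%.
On $400,000: 0.09311 × $400,000 = $37,244.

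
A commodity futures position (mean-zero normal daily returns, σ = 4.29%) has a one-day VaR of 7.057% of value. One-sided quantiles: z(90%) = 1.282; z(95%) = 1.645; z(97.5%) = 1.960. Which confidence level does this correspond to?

Implied z = VaR/σ = 7.057 / 4.29 = 1.645.
This matches z(95%) = 1.645.

95%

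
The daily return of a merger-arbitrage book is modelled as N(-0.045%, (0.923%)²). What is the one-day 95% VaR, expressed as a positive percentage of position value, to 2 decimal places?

1.56%

At 95% one-sided, z = 1.645.
VaR = −μ + z·σ = −(-0.045%) + 1.645 × 0.923% = 1.563%.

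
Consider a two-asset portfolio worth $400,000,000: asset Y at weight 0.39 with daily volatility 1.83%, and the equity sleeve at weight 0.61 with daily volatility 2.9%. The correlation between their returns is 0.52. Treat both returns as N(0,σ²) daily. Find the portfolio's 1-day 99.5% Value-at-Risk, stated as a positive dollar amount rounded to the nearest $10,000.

$22,930,000

σ_p² = 0.39²·1.83² + 0.61²·2.9² + 2·0.52·0.39·0.61·1.83·2.9 = 4.9518 (%²).
σ_p = √4.9518 = 2.225%.
At 99.5%, z = 2.576.
VaR = 2.576 × 2.225% = 5.732%; on $400,000,000 that is $22,928,000.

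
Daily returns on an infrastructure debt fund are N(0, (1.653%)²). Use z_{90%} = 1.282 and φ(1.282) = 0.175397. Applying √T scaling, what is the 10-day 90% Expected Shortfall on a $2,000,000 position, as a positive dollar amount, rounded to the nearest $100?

$183,400

σ_{10d} = 1.653% × √10 = 5.227%.
ES multiplier = φ(z)/(1−α) = 0.175397/0.1 = 1.754.
ES = 5.227% × 1.754 = 9.168%; on $2,000,000: $183,360.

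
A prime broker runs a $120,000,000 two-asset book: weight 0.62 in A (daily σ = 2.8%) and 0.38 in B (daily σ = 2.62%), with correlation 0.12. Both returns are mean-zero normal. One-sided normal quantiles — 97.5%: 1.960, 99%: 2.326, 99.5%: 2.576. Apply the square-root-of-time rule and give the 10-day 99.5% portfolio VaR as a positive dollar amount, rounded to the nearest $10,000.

σ_p = √(0.62²·2.8² + 0.38²·2.62² + 2·0.12·0.62·0.38·2.8·2.62) = 2.102%.
σ_{10d} = 2.102% × √10 = 6.647%.
VaR = 2.576 × 6.647% = 17.123%; on $120,000,000 that is $20,547,600.

$20,550,000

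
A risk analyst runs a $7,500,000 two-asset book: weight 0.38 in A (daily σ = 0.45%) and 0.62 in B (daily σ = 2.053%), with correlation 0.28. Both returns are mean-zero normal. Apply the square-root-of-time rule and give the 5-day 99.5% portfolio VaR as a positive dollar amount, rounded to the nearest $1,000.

$575,000

σ_p = √(0.38²·0.45² + 0.62²·2.053² + 2·0.28·0.38·0.62·0.45·2.053) = 1.331%.
σ_{5d} = 1.331% × √5 = 2.976%.
z(99.5%) = 2.576.
VaR = 2.576 × 2.976% = 7.666%; on $7,500,000 that is $574,950.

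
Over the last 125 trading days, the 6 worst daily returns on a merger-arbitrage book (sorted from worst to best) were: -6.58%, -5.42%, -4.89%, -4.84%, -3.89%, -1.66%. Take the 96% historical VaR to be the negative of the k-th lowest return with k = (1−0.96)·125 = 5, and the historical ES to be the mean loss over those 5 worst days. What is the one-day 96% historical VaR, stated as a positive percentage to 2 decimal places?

k = 5; the 5th lowest return is -3.89%, so VaR = 3.89%.

3.89%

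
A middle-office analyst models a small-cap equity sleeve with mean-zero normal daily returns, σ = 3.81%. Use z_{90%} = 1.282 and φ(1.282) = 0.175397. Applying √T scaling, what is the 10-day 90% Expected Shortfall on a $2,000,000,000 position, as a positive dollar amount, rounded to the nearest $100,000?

σ_{10d} = 3.81% × √10 = 12.048%.
ES multiplier = φ(z)/(1−α) = 0.175397/0.1 = 1.754.
ES = 12.048% × 1.754 = 21.132%; on $2,000,000,000: $422,640,000.

$422,600,000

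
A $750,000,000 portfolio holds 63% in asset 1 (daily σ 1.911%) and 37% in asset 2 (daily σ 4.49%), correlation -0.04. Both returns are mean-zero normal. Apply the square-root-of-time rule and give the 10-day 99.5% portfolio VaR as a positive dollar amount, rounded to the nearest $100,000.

$122,900,000

σ_p = √(0.63²·1.911² + 0.37²·4.49² + 2·-0.04·0.63·0.37·1.911·4.49) = 2.012%.
σ_{10d} = 2.012% × √10 = 6.363%.
z(99.5%) = 2.576.
VaR = 2.576 × 6.363% = 16.391%; on $750,000,000 that is $122,932,500.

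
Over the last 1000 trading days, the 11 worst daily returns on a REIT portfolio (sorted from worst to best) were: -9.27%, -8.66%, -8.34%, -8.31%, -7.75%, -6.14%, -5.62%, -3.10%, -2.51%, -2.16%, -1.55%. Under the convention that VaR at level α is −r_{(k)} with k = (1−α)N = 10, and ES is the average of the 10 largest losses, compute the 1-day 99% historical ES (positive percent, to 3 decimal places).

6.186%

The 10 worst returns sum to -61.86%.
ES = −(-61.86%) / 10 = 6.186%.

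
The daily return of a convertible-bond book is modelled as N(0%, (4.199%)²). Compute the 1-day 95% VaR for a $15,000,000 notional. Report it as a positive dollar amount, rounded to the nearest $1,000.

At 95% one-sided, z = 1.645.
VaR = z·σ = 1.645 × 4.199% = 6.907%.
On $15,000,000: 0.06907 × $15,000,000 = $1,036,050.

$1,036,000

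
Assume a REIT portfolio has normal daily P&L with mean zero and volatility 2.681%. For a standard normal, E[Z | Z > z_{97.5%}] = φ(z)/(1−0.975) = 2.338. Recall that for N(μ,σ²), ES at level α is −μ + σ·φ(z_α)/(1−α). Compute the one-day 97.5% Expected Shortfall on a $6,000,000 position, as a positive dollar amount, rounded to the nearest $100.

$376,100

ES = 2.681% × 2.338 = 6.268%.
On $6,000,000: 0.06268 × $6,000,000 = $376,080.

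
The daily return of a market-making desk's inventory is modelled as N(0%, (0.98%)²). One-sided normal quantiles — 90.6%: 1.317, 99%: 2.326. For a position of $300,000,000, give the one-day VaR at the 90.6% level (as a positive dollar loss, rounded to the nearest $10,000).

VaR = z·σ = 1.317 × 0.98% = 1.291%.
On $300,000,000: 0.01291 × $300,000,000 = $3,873,000.

$3,870,000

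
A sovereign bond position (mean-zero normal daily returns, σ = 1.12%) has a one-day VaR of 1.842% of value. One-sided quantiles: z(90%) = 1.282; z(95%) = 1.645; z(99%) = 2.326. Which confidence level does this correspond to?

Implied z = VaR/σ = 1.842 / 1.12 = 1.645.
This matches z(95%) = 1.645.

95%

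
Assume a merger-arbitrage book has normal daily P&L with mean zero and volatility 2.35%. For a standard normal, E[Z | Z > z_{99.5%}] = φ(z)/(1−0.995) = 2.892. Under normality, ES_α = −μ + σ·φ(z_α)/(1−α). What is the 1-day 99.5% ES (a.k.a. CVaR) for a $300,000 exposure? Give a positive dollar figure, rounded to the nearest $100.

ES = 2.35% × 2.892 = 6.796%.
On $300,000: 0.06796 × $300,000 = $20,388.

$20,400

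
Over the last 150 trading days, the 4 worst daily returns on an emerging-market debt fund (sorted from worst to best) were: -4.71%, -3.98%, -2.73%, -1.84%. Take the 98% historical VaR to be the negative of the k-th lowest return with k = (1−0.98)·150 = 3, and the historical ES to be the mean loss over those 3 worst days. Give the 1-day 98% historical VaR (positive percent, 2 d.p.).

2.73%

k = 3; the 3rd lowest return is -2.73%, so VaR = 2.73%.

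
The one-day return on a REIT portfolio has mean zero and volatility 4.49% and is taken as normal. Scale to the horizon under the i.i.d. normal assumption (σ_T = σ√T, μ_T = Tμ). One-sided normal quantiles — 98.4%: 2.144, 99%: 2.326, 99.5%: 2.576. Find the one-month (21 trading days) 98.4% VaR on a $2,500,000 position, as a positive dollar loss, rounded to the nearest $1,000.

$1,103,000

σ_{21d} = 4.49% × √21 = 20.576%.
VaR = 2.144 × 20.576% = 44.115%.
On $2,500,000: 0.44115 × $2,500,000 = $1,102,875.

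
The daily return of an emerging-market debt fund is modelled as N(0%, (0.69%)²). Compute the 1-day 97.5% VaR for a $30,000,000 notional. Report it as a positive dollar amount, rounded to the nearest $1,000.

$406,000

At 97.5% one-sided, z = 1.960.
VaR = z·σ = 1.960 × 0.69% = 1.352%.
On $30,000,000: 0.01352 × $30,000,000 = $405,600.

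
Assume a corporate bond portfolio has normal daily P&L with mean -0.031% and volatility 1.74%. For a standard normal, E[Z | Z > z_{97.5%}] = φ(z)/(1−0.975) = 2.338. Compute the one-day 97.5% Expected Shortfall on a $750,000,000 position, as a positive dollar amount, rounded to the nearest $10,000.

ES = −(-0.031%) + 1.74% × 2.338 = 4.099%.
On $750,000,000: 0.04099 × $750,000,000 = $30,742,500.

$30,740,000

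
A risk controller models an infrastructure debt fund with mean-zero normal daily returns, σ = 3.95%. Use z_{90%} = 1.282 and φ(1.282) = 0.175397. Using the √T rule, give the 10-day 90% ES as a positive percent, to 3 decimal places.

σ_{10d} = 3.95% × √10 = 12.491%.
ES multiplier = φ(z)/(1−α) = 0.175397/0.1 = 1.754.
ES = 12.491% × 1.754 = 21.909%.

21.909%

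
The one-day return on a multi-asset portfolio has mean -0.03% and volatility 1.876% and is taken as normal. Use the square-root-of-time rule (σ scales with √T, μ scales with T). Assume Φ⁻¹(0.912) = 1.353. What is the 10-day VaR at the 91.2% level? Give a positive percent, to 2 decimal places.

σ_{10d} = 1.876% × √10 = 5.932%; μ_{10d} = 10 × -0.03% = -0.300%.
VaR = −(-0.300%) + 1.353 × 5.932% = 8.326%.

8.33%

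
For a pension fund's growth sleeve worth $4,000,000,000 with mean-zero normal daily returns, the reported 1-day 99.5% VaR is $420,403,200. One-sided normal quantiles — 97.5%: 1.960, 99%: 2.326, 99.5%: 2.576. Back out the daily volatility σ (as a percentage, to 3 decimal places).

VaR as a fraction: $420,403,200 / $4,000,000,000 = 10.510%.
σ = VaR / z = 10.510% / 2.576 = 4.080%.

4.080%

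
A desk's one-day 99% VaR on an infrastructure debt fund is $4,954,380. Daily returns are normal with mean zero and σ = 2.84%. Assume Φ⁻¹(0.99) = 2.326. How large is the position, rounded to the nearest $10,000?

$75,000,000

VaR as a fraction of value: z·σ = 2.326 × 2.84% = 6.60584%.
Position = $4,954,380 / 0.0660584 = $75,000,000.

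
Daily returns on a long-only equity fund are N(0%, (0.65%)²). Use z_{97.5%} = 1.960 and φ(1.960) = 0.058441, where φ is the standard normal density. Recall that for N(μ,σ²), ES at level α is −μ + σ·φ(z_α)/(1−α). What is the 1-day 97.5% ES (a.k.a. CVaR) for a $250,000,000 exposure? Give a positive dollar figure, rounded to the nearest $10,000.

Tail multiplier: φ(z)/(1−α) = 0.058441 / 0.025 = 2.338.
ES = 0.65% × 2.338 = 1.520%.
On $250,000,000: 0.01520 × $250,000,000 = $3,800,000.

$3,800,000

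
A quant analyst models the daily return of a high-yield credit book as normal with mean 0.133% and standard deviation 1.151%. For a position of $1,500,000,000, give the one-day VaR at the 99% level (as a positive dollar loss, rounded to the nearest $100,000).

At 99% one-sided, z = 2.326.
VaR = −μ + z·σ = −(0.133%) + 2.326 × 1.151% = 2.544%.
On $1,500,000,000: 0.02544 × $1,500,000,000 = $38,160,000.

$38,200,000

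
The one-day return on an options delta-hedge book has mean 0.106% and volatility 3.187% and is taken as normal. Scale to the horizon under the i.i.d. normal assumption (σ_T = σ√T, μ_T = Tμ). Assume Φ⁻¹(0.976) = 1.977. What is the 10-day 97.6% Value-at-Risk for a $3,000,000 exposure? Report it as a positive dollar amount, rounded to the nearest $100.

$565,900

σ_{10d} = 3.187% × √10 = 10.078%; μ_{10d} = 10 × 0.106% = 1.060%.
VaR = −(1.060%) + 1.977 × 10.078% = 18.864%.
On $3,000,000: 0.18864 × $3,000,000 = $565,920.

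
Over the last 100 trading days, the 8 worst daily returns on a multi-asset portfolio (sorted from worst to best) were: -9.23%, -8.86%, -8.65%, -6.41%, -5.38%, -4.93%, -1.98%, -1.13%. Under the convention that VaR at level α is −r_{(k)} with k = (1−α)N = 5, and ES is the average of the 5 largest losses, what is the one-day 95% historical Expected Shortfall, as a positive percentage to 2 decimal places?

7.71%

The 5 worst returns sum to -38.53%.
ES = −(-38.53%) / 5 = 7.706% ≈ 7.71%.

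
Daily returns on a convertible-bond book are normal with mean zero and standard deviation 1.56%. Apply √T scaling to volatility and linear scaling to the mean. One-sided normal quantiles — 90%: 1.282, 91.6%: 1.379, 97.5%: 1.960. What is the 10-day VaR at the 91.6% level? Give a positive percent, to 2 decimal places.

σ_{10d} = 1.56% × √10 = 4.933%.
VaR = 1.379 × 4.933% = 6.803%.

6.80%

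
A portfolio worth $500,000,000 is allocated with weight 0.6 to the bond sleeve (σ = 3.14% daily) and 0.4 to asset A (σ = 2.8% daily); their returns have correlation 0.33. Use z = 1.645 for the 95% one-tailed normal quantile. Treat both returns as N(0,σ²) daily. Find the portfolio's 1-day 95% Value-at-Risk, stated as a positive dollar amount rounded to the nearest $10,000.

$20,470,000

σ_p² = 0.6²·3.14² + 0.4²·2.8² + 2·0.33·0.6·0.4·3.14·2.8 = 6.1965 (%²).
σ_p = √6.1965 = 2.489%.
VaR = 1.645 × 2.489% = 4.094%; on $500,000,000 that is $20,470,000.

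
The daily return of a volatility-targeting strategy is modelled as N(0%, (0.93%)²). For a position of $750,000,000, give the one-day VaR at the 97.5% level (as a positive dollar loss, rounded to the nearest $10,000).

$13,670,000

At 97.5% one-sided, z = 1.960.
VaR = z·σ = 1.960 × 0.93% = 1.823%.
On $750,000,000: 0.01823 × $750,000,000 = $13,672,500.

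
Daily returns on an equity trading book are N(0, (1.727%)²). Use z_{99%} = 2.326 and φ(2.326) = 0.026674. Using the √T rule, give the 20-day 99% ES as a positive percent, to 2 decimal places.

σ_{20d} = 1.727% × √20 = 7.723%.
ES multiplier = φ(z)/(1−α) = 0.026674/0.01 = 2.667.
ES = 7.723% × 2.667 = 20.597%.

20.60%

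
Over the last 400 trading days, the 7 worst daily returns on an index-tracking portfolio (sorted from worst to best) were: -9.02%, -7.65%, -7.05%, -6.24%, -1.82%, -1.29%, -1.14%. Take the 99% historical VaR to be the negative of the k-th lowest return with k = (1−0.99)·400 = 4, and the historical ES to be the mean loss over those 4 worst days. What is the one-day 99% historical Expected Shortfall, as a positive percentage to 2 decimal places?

The 4 worst returns sum to -29.96%.
ES = −(-29.96%) / 4 = 7.49%.

7.49%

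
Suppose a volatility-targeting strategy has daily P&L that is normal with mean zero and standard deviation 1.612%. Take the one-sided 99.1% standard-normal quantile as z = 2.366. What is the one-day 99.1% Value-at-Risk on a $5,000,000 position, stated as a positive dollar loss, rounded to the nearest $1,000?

$191,000

VaR = z·σ = 2.366 × 1.612% = 3.814%.
On $5,000,000: 0.03814 × $5,000,000 = $190,700.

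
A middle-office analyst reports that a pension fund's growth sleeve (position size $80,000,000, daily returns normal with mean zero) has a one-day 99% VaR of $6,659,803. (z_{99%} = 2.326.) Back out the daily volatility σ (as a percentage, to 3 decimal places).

VaR as a fraction: $6,659,803 / $80,000,000 = 8.325%.
σ = VaR / z = 8.325% / 2.326 = 3.579%.

3.579%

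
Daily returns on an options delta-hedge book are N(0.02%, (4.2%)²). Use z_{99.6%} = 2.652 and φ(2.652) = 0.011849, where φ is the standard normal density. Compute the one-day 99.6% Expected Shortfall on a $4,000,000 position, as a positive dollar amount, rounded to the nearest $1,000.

$497,000

Tail multiplier: φ(z)/(1−α) = 0.011849 / 0.004 = 2.962.
ES = −(0.02%) + 4.2% × 2.962 = 12.420%.
On $4,000,000: 0.12420 × $4,000,000 = $496,800.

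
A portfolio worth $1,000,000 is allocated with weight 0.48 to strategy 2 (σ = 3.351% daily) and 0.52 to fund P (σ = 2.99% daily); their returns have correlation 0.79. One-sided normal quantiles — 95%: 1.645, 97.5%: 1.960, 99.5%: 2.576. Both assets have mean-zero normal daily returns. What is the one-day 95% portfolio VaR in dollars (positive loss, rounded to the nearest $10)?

$49,230

σ_p² = 0.48²·3.351² + 0.52²·2.99² + 2·0.79·0.48·0.52·3.351·2.99 = 8.9560 (%²).
σ_p = √8.9560 = 2.993%.
VaR = 1.645 × 2.993% = 4.923%; on $1,000,000 that is $49,230.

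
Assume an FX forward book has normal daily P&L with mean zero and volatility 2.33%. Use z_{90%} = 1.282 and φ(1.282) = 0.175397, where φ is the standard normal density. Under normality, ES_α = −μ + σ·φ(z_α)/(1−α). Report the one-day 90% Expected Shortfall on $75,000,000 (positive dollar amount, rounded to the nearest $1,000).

$3,065,000

Tail multiplier: φ(z)/(1−α) = 0.175397 / 0.1 = 1.754.
ES = 2.33% × 1.754 = 4.087%.
On $75,000,000: 0.04087 × $75,000,000 = $3,065,250.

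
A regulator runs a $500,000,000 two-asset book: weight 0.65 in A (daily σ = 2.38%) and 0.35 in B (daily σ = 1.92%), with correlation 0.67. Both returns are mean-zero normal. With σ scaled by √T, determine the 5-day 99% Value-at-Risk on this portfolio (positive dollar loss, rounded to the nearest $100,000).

σ_p = √(0.65²·2.38² + 0.35²·1.92² + 2·0.67·0.65·0.35·2.38·1.92) = 2.059%.
σ_{5d} = 2.059% × √5 = 4.604%.
z(99%) = 2.326.
VaR = 2.326 × 4.604% = 10.709%; on $500,000,000 that is $53,545,000.

$53,500,000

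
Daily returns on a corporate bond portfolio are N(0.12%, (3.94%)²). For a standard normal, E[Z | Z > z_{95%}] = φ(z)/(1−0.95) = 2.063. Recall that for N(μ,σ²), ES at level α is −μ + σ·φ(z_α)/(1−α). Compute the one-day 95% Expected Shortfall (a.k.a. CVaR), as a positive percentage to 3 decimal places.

ES = −(0.12%) + 3.94% × 2.063 = 8.008%.

8.008%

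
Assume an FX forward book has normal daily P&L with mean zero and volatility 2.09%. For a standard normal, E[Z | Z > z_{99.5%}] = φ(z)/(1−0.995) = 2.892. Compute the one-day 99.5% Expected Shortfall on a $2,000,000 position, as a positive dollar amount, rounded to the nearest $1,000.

$121,000

ES = 2.09% × 2.892 = 6.044%.
On $2,000,000: 0.06044 × $2,000,000 = $120,880.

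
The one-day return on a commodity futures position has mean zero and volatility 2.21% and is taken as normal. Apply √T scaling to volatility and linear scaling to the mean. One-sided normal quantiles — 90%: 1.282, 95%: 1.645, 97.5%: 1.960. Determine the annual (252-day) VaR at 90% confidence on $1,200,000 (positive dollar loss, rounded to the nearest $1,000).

σ_{252d} = 2.21% × √252 = 35.083%.
VaR = 1.282 × 35.083% = 44.976%.
On $1,200,000: 0.44976 × $1,200,000 = $539,712.

$540,000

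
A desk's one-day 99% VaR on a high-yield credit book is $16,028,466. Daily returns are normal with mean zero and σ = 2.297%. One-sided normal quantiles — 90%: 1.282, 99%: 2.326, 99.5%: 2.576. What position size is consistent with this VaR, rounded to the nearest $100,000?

VaR as a fraction of value: z·σ = 2.326 × 2.297% = 5.34282%.
Position = $16,028,466 / 0.0534282 = $300,000,000.

$300,000,000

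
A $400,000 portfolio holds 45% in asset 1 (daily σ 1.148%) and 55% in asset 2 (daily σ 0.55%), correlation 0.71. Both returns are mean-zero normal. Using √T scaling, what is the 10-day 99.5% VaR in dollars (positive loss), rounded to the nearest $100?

$24,800

σ_p = √(0.45²·1.148² + 0.55²·0.55² + 2·0.71·0.45·0.55·1.148·0.55) = 0.762%.
σ_{10d} = 0.762% × √10 = 2.410%.
z(99.5%) = 2.576.
VaR = 2.576 × 2.410% = 6.208%; on $400,000 that is $24,832.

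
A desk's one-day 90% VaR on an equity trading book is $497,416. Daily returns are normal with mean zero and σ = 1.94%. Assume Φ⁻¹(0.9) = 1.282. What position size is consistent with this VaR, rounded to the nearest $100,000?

VaR as a fraction of value: z·σ = 1.282 × 1.94% = 2.48708%.
Position = $497,416 / 0.0248708 = $20,000,000.

$20,000,000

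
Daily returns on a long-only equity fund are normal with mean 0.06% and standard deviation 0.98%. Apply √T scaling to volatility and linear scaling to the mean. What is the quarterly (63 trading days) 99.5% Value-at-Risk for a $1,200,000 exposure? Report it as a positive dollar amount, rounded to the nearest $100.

At 99.5%, z = 2.576.
σ_{63d} = 0.98% × √63 = 7.779%; μ_{63d} = 63 × 0.06% = 3.780%.
VaR = −(3.780%) + 2.576 × 7.779% = 16.259%.
On $1,200,000: 0.16259 × $1,200,000 = $195,108.

$195,100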